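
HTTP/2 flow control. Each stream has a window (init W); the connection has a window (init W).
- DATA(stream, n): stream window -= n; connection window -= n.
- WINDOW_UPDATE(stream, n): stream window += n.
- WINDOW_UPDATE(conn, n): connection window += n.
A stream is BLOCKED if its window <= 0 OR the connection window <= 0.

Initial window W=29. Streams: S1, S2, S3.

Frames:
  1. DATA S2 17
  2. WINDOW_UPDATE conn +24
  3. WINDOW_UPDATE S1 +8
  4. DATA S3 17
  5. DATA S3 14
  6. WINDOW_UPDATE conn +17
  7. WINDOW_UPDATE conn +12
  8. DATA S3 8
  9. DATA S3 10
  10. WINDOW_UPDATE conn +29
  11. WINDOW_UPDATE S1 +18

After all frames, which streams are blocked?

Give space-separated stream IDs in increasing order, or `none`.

Answer: S3

Derivation:
Op 1: conn=12 S1=29 S2=12 S3=29 blocked=[]
Op 2: conn=36 S1=29 S2=12 S3=29 blocked=[]
Op 3: conn=36 S1=37 S2=12 S3=29 blocked=[]
Op 4: conn=19 S1=37 S2=12 S3=12 blocked=[]
Op 5: conn=5 S1=37 S2=12 S3=-2 blocked=[3]
Op 6: conn=22 S1=37 S2=12 S3=-2 blocked=[3]
Op 7: conn=34 S1=37 S2=12 S3=-2 blocked=[3]
Op 8: conn=26 S1=37 S2=12 S3=-10 blocked=[3]
Op 9: conn=16 S1=37 S2=12 S3=-20 blocked=[3]
Op 10: conn=45 S1=37 S2=12 S3=-20 blocked=[3]
Op 11: conn=45 S1=55 S2=12 S3=-20 blocked=[3]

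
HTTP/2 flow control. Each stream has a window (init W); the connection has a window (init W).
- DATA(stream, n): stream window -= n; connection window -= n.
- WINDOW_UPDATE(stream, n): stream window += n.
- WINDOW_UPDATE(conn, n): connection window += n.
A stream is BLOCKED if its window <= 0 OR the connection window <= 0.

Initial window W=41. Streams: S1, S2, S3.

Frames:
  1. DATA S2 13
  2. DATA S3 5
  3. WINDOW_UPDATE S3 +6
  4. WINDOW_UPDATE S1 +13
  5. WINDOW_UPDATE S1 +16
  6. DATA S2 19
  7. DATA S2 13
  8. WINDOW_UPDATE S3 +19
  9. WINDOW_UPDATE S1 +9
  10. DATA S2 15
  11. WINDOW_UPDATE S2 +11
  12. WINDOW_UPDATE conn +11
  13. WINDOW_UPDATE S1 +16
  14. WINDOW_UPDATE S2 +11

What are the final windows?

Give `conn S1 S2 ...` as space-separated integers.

Op 1: conn=28 S1=41 S2=28 S3=41 blocked=[]
Op 2: conn=23 S1=41 S2=28 S3=36 blocked=[]
Op 3: conn=23 S1=41 S2=28 S3=42 blocked=[]
Op 4: conn=23 S1=54 S2=28 S3=42 blocked=[]
Op 5: conn=23 S1=70 S2=28 S3=42 blocked=[]
Op 6: conn=4 S1=70 S2=9 S3=42 blocked=[]
Op 7: conn=-9 S1=70 S2=-4 S3=42 blocked=[1, 2, 3]
Op 8: conn=-9 S1=70 S2=-4 S3=61 blocked=[1, 2, 3]
Op 9: conn=-9 S1=79 S2=-4 S3=61 blocked=[1, 2, 3]
Op 10: conn=-24 S1=79 S2=-19 S3=61 blocked=[1, 2, 3]
Op 11: conn=-24 S1=79 S2=-8 S3=61 blocked=[1, 2, 3]
Op 12: conn=-13 S1=79 S2=-8 S3=61 blocked=[1, 2, 3]
Op 13: conn=-13 S1=95 S2=-8 S3=61 blocked=[1, 2, 3]
Op 14: conn=-13 S1=95 S2=3 S3=61 blocked=[1, 2, 3]

Answer: -13 95 3 61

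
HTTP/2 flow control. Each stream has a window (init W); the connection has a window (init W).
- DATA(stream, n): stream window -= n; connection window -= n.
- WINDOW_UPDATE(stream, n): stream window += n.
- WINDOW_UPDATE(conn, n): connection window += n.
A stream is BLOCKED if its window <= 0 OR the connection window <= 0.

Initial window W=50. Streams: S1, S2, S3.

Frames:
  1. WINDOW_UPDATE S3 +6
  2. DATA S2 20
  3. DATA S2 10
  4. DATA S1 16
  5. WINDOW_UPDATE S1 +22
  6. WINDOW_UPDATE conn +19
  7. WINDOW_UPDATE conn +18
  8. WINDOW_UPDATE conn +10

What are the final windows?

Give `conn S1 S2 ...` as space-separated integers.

Op 1: conn=50 S1=50 S2=50 S3=56 blocked=[]
Op 2: conn=30 S1=50 S2=30 S3=56 blocked=[]
Op 3: conn=20 S1=50 S2=20 S3=56 blocked=[]
Op 4: conn=4 S1=34 S2=20 S3=56 blocked=[]
Op 5: conn=4 S1=56 S2=20 S3=56 blocked=[]
Op 6: conn=23 S1=56 S2=20 S3=56 blocked=[]
Op 7: conn=41 S1=56 S2=20 S3=56 blocked=[]
Op 8: conn=51 S1=56 S2=20 S3=56 blocked=[]

Answer: 51 56 20 56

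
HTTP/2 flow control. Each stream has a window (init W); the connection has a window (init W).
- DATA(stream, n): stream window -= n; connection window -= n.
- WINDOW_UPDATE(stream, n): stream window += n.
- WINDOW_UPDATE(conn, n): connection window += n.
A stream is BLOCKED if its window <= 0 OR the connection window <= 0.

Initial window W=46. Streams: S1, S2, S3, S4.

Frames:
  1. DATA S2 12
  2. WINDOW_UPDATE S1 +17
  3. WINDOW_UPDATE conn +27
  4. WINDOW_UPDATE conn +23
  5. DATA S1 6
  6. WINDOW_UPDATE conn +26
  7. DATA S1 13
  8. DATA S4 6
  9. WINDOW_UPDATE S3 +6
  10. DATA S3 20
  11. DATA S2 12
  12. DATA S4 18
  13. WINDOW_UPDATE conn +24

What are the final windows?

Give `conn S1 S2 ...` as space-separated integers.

Answer: 59 44 22 32 22

Derivation:
Op 1: conn=34 S1=46 S2=34 S3=46 S4=46 blocked=[]
Op 2: conn=34 S1=63 S2=34 S3=46 S4=46 blocked=[]
Op 3: conn=61 S1=63 S2=34 S3=46 S4=46 blocked=[]
Op 4: conn=84 S1=63 S2=34 S3=46 S4=46 blocked=[]
Op 5: conn=78 S1=57 S2=34 S3=46 S4=46 blocked=[]
Op 6: conn=104 S1=57 S2=34 S3=46 S4=46 blocked=[]
Op 7: conn=91 S1=44 S2=34 S3=46 S4=46 blocked=[]
Op 8: conn=85 S1=44 S2=34 S3=46 S4=40 blocked=[]
Op 9: conn=85 S1=44 S2=34 S3=52 S4=40 blocked=[]
Op 10: conn=65 S1=44 S2=34 S3=32 S4=40 blocked=[]
Op 11: conn=53 S1=44 S2=22 S3=32 S4=40 blocked=[]
Op 12: conn=35 S1=44 S2=22 S3=32 S4=22 blocked=[]
Op 13: conn=59 S1=44 S2=22 S3=32 S4=22 blocked=[]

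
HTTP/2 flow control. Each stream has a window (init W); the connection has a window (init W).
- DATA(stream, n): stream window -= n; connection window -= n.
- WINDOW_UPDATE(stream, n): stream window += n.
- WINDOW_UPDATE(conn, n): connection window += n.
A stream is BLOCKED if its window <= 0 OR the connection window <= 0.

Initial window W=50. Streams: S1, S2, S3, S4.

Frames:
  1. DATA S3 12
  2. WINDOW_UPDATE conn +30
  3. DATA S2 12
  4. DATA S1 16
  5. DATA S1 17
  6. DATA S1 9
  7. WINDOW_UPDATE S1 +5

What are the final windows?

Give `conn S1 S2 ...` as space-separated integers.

Answer: 14 13 38 38 50

Derivation:
Op 1: conn=38 S1=50 S2=50 S3=38 S4=50 blocked=[]
Op 2: conn=68 S1=50 S2=50 S3=38 S4=50 blocked=[]
Op 3: conn=56 S1=50 S2=38 S3=38 S4=50 blocked=[]
Op 4: conn=40 S1=34 S2=38 S3=38 S4=50 blocked=[]
Op 5: conn=23 S1=17 S2=38 S3=38 S4=50 blocked=[]
Op 6: conn=14 S1=8 S2=38 S3=38 S4=50 blocked=[]
Op 7: conn=14 S1=13 S2=38 S3=38 S4=50 blocked=[]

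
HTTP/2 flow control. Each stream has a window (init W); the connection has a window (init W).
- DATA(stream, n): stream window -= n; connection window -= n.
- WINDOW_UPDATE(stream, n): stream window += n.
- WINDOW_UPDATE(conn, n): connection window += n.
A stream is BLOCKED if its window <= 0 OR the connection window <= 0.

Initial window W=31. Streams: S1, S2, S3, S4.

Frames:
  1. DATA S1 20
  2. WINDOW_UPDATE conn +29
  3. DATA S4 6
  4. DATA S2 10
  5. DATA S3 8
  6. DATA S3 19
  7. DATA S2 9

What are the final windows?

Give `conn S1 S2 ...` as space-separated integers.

Op 1: conn=11 S1=11 S2=31 S3=31 S4=31 blocked=[]
Op 2: conn=40 S1=11 S2=31 S3=31 S4=31 blocked=[]
Op 3: conn=34 S1=11 S2=31 S3=31 S4=25 blocked=[]
Op 4: conn=24 S1=11 S2=21 S3=31 S4=25 blocked=[]
Op 5: conn=16 S1=11 S2=21 S3=23 S4=25 blocked=[]
Op 6: conn=-3 S1=11 S2=21 S3=4 S4=25 blocked=[1, 2, 3, 4]
Op 7: conn=-12 S1=11 S2=12 S3=4 S4=25 blocked=[1, 2, 3, 4]

Answer: -12 11 12 4 25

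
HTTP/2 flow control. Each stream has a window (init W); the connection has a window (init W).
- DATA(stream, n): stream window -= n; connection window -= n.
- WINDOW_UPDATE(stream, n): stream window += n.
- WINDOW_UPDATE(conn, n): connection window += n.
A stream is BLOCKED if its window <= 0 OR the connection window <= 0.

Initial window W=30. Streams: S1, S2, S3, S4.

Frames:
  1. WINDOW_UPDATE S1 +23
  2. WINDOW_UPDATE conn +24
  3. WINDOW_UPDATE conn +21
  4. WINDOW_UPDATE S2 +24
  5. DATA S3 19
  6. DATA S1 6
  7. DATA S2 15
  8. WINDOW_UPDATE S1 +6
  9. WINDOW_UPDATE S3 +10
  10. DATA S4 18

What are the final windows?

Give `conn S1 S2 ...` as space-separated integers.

Answer: 17 53 39 21 12

Derivation:
Op 1: conn=30 S1=53 S2=30 S3=30 S4=30 blocked=[]
Op 2: conn=54 S1=53 S2=30 S3=30 S4=30 blocked=[]
Op 3: conn=75 S1=53 S2=30 S3=30 S4=30 blocked=[]
Op 4: conn=75 S1=53 S2=54 S3=30 S4=30 blocked=[]
Op 5: conn=56 S1=53 S2=54 S3=11 S4=30 blocked=[]
Op 6: conn=50 S1=47 S2=54 S3=11 S4=30 blocked=[]
Op 7: conn=35 S1=47 S2=39 S3=11 S4=30 blocked=[]
Op 8: conn=35 S1=53 S2=39 S3=11 S4=30 blocked=[]
Op 9: conn=35 S1=53 S2=39 S3=21 S4=30 blocked=[]
Op 10: conn=17 S1=53 S2=39 S3=21 S4=12 blocked=[]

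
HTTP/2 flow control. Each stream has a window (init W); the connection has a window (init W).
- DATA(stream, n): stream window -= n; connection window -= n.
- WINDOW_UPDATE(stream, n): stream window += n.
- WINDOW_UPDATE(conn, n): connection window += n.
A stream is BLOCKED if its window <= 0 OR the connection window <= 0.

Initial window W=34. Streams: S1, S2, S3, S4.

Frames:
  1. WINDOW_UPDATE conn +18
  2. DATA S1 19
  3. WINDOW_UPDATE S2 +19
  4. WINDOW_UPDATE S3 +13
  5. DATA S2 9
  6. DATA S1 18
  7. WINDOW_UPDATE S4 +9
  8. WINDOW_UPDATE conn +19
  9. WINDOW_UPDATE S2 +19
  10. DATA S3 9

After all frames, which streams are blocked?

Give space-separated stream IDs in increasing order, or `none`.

Op 1: conn=52 S1=34 S2=34 S3=34 S4=34 blocked=[]
Op 2: conn=33 S1=15 S2=34 S3=34 S4=34 blocked=[]
Op 3: conn=33 S1=15 S2=53 S3=34 S4=34 blocked=[]
Op 4: conn=33 S1=15 S2=53 S3=47 S4=34 blocked=[]
Op 5: conn=24 S1=15 S2=44 S3=47 S4=34 blocked=[]
Op 6: conn=6 S1=-3 S2=44 S3=47 S4=34 blocked=[1]
Op 7: conn=6 S1=-3 S2=44 S3=47 S4=43 blocked=[1]
Op 8: conn=25 S1=-3 S2=44 S3=47 S4=43 blocked=[1]
Op 9: conn=25 S1=-3 S2=63 S3=47 S4=43 blocked=[1]
Op 10: conn=16 S1=-3 S2=63 S3=38 S4=43 blocked=[1]

Answer: S1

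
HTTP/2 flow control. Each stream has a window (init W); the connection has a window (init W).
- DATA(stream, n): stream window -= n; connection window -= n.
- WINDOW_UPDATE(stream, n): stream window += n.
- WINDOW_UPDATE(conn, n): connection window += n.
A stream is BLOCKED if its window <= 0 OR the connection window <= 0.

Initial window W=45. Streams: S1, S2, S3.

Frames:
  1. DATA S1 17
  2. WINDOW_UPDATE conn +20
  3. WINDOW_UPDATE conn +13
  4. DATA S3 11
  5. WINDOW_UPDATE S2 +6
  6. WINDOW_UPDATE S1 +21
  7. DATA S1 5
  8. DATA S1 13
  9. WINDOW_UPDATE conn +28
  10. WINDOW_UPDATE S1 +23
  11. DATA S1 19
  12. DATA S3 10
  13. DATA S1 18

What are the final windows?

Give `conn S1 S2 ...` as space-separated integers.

Answer: 13 17 51 24

Derivation:
Op 1: conn=28 S1=28 S2=45 S3=45 blocked=[]
Op 2: conn=48 S1=28 S2=45 S3=45 blocked=[]
Op 3: conn=61 S1=28 S2=45 S3=45 blocked=[]
Op 4: conn=50 S1=28 S2=45 S3=34 blocked=[]
Op 5: conn=50 S1=28 S2=51 S3=34 blocked=[]
Op 6: conn=50 S1=49 S2=51 S3=34 blocked=[]
Op 7: conn=45 S1=44 S2=51 S3=34 blocked=[]
Op 8: conn=32 S1=31 S2=51 S3=34 blocked=[]
Op 9: conn=60 S1=31 S2=51 S3=34 blocked=[]
Op 10: conn=60 S1=54 S2=51 S3=34 blocked=[]
Op 11: conn=41 S1=35 S2=51 S3=34 blocked=[]
Op 12: conn=31 S1=35 S2=51 S3=24 blocked=[]
Op 13: conn=13 S1=17 S2=51 S3=24 blocked=[]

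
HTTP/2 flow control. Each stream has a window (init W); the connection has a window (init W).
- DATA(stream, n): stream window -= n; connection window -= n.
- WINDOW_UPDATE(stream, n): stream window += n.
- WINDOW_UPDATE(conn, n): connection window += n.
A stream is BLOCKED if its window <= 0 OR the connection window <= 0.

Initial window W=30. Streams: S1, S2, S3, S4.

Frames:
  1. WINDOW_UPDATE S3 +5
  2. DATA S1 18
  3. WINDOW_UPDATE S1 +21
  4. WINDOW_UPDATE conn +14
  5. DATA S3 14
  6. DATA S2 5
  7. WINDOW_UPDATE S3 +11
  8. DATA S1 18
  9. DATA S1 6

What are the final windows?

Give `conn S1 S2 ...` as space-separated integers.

Answer: -17 9 25 32 30

Derivation:
Op 1: conn=30 S1=30 S2=30 S3=35 S4=30 blocked=[]
Op 2: conn=12 S1=12 S2=30 S3=35 S4=30 blocked=[]
Op 3: conn=12 S1=33 S2=30 S3=35 S4=30 blocked=[]
Op 4: conn=26 S1=33 S2=30 S3=35 S4=30 blocked=[]
Op 5: conn=12 S1=33 S2=30 S3=21 S4=30 blocked=[]
Op 6: conn=7 S1=33 S2=25 S3=21 S4=30 blocked=[]
Op 7: conn=7 S1=33 S2=25 S3=32 S4=30 blocked=[]
Op 8: conn=-11 S1=15 S2=25 S3=32 S4=30 blocked=[1, 2, 3, 4]
Op 9: conn=-17 S1=9 S2=25 S3=32 S4=30 blocked=[1, 2, 3, 4]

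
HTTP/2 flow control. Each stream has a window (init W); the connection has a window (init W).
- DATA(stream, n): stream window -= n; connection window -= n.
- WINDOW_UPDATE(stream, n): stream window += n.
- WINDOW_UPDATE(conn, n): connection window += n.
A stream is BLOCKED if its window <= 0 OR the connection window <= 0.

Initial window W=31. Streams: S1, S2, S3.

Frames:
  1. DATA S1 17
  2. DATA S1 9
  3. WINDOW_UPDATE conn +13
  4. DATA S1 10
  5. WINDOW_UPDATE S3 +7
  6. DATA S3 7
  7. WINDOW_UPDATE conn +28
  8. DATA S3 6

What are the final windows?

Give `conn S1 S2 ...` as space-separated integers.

Answer: 23 -5 31 25

Derivation:
Op 1: conn=14 S1=14 S2=31 S3=31 blocked=[]
Op 2: conn=5 S1=5 S2=31 S3=31 blocked=[]
Op 3: conn=18 S1=5 S2=31 S3=31 blocked=[]
Op 4: conn=8 S1=-5 S2=31 S3=31 blocked=[1]
Op 5: conn=8 S1=-5 S2=31 S3=38 blocked=[1]
Op 6: conn=1 S1=-5 S2=31 S3=31 blocked=[1]
Op 7: conn=29 S1=-5 S2=31 S3=31 blocked=[1]
Op 8: conn=23 S1=-5 S2=31 S3=25 blocked=[1]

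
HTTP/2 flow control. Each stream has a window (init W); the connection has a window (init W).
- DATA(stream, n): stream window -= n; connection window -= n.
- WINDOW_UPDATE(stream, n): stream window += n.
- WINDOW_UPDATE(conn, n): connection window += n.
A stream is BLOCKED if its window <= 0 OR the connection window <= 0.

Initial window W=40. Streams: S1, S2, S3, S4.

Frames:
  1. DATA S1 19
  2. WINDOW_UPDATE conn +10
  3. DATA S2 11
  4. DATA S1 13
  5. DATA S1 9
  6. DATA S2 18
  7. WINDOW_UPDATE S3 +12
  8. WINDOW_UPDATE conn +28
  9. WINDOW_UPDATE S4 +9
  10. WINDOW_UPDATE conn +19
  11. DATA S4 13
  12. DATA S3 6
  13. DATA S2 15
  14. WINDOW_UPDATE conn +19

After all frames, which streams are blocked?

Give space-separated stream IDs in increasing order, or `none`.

Answer: S1 S2

Derivation:
Op 1: conn=21 S1=21 S2=40 S3=40 S4=40 blocked=[]
Op 2: conn=31 S1=21 S2=40 S3=40 S4=40 blocked=[]
Op 3: conn=20 S1=21 S2=29 S3=40 S4=40 blocked=[]
Op 4: conn=7 S1=8 S2=29 S3=40 S4=40 blocked=[]
Op 5: conn=-2 S1=-1 S2=29 S3=40 S4=40 blocked=[1, 2, 3, 4]
Op 6: conn=-20 S1=-1 S2=11 S3=40 S4=40 blocked=[1, 2, 3, 4]
Op 7: conn=-20 S1=-1 S2=11 S3=52 S4=40 blocked=[1, 2, 3, 4]
Op 8: conn=8 S1=-1 S2=11 S3=52 S4=40 blocked=[1]
Op 9: conn=8 S1=-1 S2=11 S3=52 S4=49 blocked=[1]
Op 10: conn=27 S1=-1 S2=11 S3=52 S4=49 blocked=[1]
Op 11: conn=14 S1=-1 S2=11 S3=52 S4=36 blocked=[1]
Op 12: conn=8 S1=-1 S2=11 S3=46 S4=36 blocked=[1]
Op 13: conn=-7 S1=-1 S2=-4 S3=46 S4=36 blocked=[1, 2, 3, 4]
Op 14: conn=12 S1=-1 S2=-4 S3=46 S4=36 blocked=[1, 2]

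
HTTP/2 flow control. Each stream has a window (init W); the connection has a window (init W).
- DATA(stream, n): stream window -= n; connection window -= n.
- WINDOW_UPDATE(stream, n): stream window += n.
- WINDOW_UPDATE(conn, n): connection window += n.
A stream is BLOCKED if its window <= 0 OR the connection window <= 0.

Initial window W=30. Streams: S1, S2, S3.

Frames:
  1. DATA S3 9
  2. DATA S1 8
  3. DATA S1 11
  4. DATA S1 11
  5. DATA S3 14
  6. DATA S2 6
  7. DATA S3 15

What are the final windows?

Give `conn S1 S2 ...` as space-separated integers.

Answer: -44 0 24 -8

Derivation:
Op 1: conn=21 S1=30 S2=30 S3=21 blocked=[]
Op 2: conn=13 S1=22 S2=30 S3=21 blocked=[]
Op 3: conn=2 S1=11 S2=30 S3=21 blocked=[]
Op 4: conn=-9 S1=0 S2=30 S3=21 blocked=[1, 2, 3]
Op 5: conn=-23 S1=0 S2=30 S3=7 blocked=[1, 2, 3]
Op 6: conn=-29 S1=0 S2=24 S3=7 blocked=[1, 2, 3]
Op 7: conn=-44 S1=0 S2=24 S3=-8 blocked=[1, 2, 3]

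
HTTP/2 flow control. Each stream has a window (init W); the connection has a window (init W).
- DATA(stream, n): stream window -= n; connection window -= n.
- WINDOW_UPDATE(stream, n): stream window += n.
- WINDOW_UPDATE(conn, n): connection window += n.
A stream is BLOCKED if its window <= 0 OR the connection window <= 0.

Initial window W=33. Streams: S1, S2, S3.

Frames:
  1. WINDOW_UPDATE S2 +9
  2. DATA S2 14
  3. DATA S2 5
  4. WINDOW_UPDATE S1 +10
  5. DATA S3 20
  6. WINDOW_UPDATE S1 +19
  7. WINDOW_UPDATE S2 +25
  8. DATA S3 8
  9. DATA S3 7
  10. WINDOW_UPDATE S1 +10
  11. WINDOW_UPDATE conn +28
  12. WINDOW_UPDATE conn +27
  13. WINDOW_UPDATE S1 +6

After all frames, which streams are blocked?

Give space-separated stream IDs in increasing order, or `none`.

Op 1: conn=33 S1=33 S2=42 S3=33 blocked=[]
Op 2: conn=19 S1=33 S2=28 S3=33 blocked=[]
Op 3: conn=14 S1=33 S2=23 S3=33 blocked=[]
Op 4: conn=14 S1=43 S2=23 S3=33 blocked=[]
Op 5: conn=-6 S1=43 S2=23 S3=13 blocked=[1, 2, 3]
Op 6: conn=-6 S1=62 S2=23 S3=13 blocked=[1, 2, 3]
Op 7: conn=-6 S1=62 S2=48 S3=13 blocked=[1, 2, 3]
Op 8: conn=-14 S1=62 S2=48 S3=5 blocked=[1, 2, 3]
Op 9: conn=-21 S1=62 S2=48 S3=-2 blocked=[1, 2, 3]
Op 10: conn=-21 S1=72 S2=48 S3=-2 blocked=[1, 2, 3]
Op 11: conn=7 S1=72 S2=48 S3=-2 blocked=[3]
Op 12: conn=34 S1=72 S2=48 S3=-2 blocked=[3]
Op 13: conn=34 S1=78 S2=48 S3=-2 blocked=[3]

Answer: S3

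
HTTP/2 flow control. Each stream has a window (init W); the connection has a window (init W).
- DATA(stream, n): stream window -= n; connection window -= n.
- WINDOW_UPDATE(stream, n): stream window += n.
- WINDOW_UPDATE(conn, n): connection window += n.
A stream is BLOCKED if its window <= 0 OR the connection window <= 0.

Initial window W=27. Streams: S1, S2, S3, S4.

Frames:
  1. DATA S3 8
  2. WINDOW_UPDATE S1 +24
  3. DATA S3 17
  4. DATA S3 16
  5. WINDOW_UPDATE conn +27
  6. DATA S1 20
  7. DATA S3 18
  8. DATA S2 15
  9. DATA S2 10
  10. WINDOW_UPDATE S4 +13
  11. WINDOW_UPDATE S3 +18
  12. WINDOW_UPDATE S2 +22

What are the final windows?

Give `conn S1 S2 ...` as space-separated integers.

Answer: -50 31 24 -14 40

Derivation:
Op 1: conn=19 S1=27 S2=27 S3=19 S4=27 blocked=[]
Op 2: conn=19 S1=51 S2=27 S3=19 S4=27 blocked=[]
Op 3: conn=2 S1=51 S2=27 S3=2 S4=27 blocked=[]
Op 4: conn=-14 S1=51 S2=27 S3=-14 S4=27 blocked=[1, 2, 3, 4]
Op 5: conn=13 S1=51 S2=27 S3=-14 S4=27 blocked=[3]
Op 6: conn=-7 S1=31 S2=27 S3=-14 S4=27 blocked=[1, 2, 3, 4]
Op 7: conn=-25 S1=31 S2=27 S3=-32 S4=27 blocked=[1, 2, 3, 4]
Op 8: conn=-40 S1=31 S2=12 S3=-32 S4=27 blocked=[1, 2, 3, 4]
Op 9: conn=-50 S1=31 S2=2 S3=-32 S4=27 blocked=[1, 2, 3, 4]
Op 10: conn=-50 S1=31 S2=2 S3=-32 S4=40 blocked=[1, 2, 3, 4]
Op 11: conn=-50 S1=31 S2=2 S3=-14 S4=40 blocked=[1, 2, 3, 4]
Op 12: conn=-50 S1=31 S2=24 S3=-14 S4=40 blocked=[1, 2, 3, 4]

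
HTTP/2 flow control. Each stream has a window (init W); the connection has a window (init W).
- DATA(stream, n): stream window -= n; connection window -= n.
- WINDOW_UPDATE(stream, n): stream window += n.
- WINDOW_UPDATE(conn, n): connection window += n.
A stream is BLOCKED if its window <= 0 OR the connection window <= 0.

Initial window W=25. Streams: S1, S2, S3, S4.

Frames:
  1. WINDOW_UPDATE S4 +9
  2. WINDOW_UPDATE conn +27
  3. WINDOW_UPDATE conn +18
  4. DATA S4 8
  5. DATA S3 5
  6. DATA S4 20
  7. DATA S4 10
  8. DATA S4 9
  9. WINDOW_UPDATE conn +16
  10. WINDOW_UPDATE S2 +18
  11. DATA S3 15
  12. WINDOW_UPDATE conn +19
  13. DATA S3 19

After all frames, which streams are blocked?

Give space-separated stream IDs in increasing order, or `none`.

Op 1: conn=25 S1=25 S2=25 S3=25 S4=34 blocked=[]
Op 2: conn=52 S1=25 S2=25 S3=25 S4=34 blocked=[]
Op 3: conn=70 S1=25 S2=25 S3=25 S4=34 blocked=[]
Op 4: conn=62 S1=25 S2=25 S3=25 S4=26 blocked=[]
Op 5: conn=57 S1=25 S2=25 S3=20 S4=26 blocked=[]
Op 6: conn=37 S1=25 S2=25 S3=20 S4=6 blocked=[]
Op 7: conn=27 S1=25 S2=25 S3=20 S4=-4 blocked=[4]
Op 8: conn=18 S1=25 S2=25 S3=20 S4=-13 blocked=[4]
Op 9: conn=34 S1=25 S2=25 S3=20 S4=-13 blocked=[4]
Op 10: conn=34 S1=25 S2=43 S3=20 S4=-13 blocked=[4]
Op 11: conn=19 S1=25 S2=43 S3=5 S4=-13 blocked=[4]
Op 12: conn=38 S1=25 S2=43 S3=5 S4=-13 blocked=[4]
Op 13: conn=19 S1=25 S2=43 S3=-14 S4=-13 blocked=[3, 4]

Answer: S3 S4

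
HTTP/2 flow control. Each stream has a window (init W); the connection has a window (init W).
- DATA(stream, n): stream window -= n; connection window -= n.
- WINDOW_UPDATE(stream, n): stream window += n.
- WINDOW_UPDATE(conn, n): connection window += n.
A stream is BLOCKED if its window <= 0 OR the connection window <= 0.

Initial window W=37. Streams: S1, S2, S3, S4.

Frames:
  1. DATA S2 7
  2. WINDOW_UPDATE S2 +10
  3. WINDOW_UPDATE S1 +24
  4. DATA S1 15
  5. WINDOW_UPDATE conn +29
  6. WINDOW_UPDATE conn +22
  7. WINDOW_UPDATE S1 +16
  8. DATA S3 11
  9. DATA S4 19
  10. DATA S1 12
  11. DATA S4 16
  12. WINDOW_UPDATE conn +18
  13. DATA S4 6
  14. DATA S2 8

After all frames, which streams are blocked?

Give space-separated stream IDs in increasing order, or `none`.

Answer: S4

Derivation:
Op 1: conn=30 S1=37 S2=30 S3=37 S4=37 blocked=[]
Op 2: conn=30 S1=37 S2=40 S3=37 S4=37 blocked=[]
Op 3: conn=30 S1=61 S2=40 S3=37 S4=37 blocked=[]
Op 4: conn=15 S1=46 S2=40 S3=37 S4=37 blocked=[]
Op 5: conn=44 S1=46 S2=40 S3=37 S4=37 blocked=[]
Op 6: conn=66 S1=46 S2=40 S3=37 S4=37 blocked=[]
Op 7: conn=66 S1=62 S2=40 S3=37 S4=37 blocked=[]
Op 8: conn=55 S1=62 S2=40 S3=26 S4=37 blocked=[]
Op 9: conn=36 S1=62 S2=40 S3=26 S4=18 blocked=[]
Op 10: conn=24 S1=50 S2=40 S3=26 S4=18 blocked=[]
Op 11: conn=8 S1=50 S2=40 S3=26 S4=2 blocked=[]
Op 12: conn=26 S1=50 S2=40 S3=26 S4=2 blocked=[]
Op 13: conn=20 S1=50 S2=40 S3=26 S4=-4 blocked=[4]
Op 14: conn=12 S1=50 S2=32 S3=26 S4=-4 blocked=[4]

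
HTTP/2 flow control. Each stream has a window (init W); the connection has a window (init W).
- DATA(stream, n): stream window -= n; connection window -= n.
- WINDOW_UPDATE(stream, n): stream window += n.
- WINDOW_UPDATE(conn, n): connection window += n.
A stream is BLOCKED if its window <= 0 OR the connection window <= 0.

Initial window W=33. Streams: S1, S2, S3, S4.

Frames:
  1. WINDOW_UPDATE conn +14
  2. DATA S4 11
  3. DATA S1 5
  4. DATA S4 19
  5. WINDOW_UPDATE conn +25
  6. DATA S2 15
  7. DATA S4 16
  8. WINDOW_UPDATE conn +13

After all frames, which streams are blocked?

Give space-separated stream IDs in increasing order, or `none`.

Answer: S4

Derivation:
Op 1: conn=47 S1=33 S2=33 S3=33 S4=33 blocked=[]
Op 2: conn=36 S1=33 S2=33 S3=33 S4=22 blocked=[]
Op 3: conn=31 S1=28 S2=33 S3=33 S4=22 blocked=[]
Op 4: conn=12 S1=28 S2=33 S3=33 S4=3 blocked=[]
Op 5: conn=37 S1=28 S2=33 S3=33 S4=3 blocked=[]
Op 6: conn=22 S1=28 S2=18 S3=33 S4=3 blocked=[]
Op 7: conn=6 S1=28 S2=18 S3=33 S4=-13 blocked=[4]
Op 8: conn=19 S1=28 S2=18 S3=33 S4=-13 blocked=[4]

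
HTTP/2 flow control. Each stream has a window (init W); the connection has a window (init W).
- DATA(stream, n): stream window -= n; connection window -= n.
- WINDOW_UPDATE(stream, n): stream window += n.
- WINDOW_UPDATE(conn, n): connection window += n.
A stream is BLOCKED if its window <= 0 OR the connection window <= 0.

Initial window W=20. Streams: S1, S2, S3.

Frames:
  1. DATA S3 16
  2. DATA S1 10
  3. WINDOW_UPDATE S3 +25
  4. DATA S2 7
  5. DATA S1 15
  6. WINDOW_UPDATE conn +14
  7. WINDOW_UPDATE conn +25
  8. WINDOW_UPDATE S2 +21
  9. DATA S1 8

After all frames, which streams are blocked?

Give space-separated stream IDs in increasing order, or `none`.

Op 1: conn=4 S1=20 S2=20 S3=4 blocked=[]
Op 2: conn=-6 S1=10 S2=20 S3=4 blocked=[1, 2, 3]
Op 3: conn=-6 S1=10 S2=20 S3=29 blocked=[1, 2, 3]
Op 4: conn=-13 S1=10 S2=13 S3=29 blocked=[1, 2, 3]
Op 5: conn=-28 S1=-5 S2=13 S3=29 blocked=[1, 2, 3]
Op 6: conn=-14 S1=-5 S2=13 S3=29 blocked=[1, 2, 3]
Op 7: conn=11 S1=-5 S2=13 S3=29 blocked=[1]
Op 8: conn=11 S1=-5 S2=34 S3=29 blocked=[1]
Op 9: conn=3 S1=-13 S2=34 S3=29 blocked=[1]

Answer: S1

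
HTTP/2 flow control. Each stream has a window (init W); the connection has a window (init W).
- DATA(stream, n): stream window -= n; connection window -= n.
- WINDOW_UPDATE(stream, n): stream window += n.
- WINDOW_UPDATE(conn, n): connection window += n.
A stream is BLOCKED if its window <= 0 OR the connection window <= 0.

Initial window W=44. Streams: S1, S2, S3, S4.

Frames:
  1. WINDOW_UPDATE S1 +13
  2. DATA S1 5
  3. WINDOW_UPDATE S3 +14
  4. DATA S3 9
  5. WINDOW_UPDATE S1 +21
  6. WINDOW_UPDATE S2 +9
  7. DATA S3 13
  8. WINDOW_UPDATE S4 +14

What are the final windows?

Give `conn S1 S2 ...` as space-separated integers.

Op 1: conn=44 S1=57 S2=44 S3=44 S4=44 blocked=[]
Op 2: conn=39 S1=52 S2=44 S3=44 S4=44 blocked=[]
Op 3: conn=39 S1=52 S2=44 S3=58 S4=44 blocked=[]
Op 4: conn=30 S1=52 S2=44 S3=49 S4=44 blocked=[]
Op 5: conn=30 S1=73 S2=44 S3=49 S4=44 blocked=[]
Op 6: conn=30 S1=73 S2=53 S3=49 S4=44 blocked=[]
Op 7: conn=17 S1=73 S2=53 S3=36 S4=44 blocked=[]
Op 8: conn=17 S1=73 S2=53 S3=36 S4=58 blocked=[]

Answer: 17 73 53 36 58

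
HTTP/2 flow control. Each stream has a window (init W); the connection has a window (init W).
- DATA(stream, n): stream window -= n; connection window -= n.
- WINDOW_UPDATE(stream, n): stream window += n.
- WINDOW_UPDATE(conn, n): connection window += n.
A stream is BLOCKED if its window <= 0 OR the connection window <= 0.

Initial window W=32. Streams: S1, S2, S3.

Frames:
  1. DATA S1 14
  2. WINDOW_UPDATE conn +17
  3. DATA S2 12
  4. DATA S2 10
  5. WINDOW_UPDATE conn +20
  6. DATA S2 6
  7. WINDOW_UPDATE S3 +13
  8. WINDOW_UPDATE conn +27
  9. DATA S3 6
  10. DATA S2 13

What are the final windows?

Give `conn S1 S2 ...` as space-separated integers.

Answer: 35 18 -9 39

Derivation:
Op 1: conn=18 S1=18 S2=32 S3=32 blocked=[]
Op 2: conn=35 S1=18 S2=32 S3=32 blocked=[]
Op 3: conn=23 S1=18 S2=20 S3=32 blocked=[]
Op 4: conn=13 S1=18 S2=10 S3=32 blocked=[]
Op 5: conn=33 S1=18 S2=10 S3=32 blocked=[]
Op 6: conn=27 S1=18 S2=4 S3=32 blocked=[]
Op 7: conn=27 S1=18 S2=4 S3=45 blocked=[]
Op 8: conn=54 S1=18 S2=4 S3=45 blocked=[]
Op 9: conn=48 S1=18 S2=4 S3=39 blocked=[]
Op 10: conn=35 S1=18 S2=-9 S3=39 blocked=[2]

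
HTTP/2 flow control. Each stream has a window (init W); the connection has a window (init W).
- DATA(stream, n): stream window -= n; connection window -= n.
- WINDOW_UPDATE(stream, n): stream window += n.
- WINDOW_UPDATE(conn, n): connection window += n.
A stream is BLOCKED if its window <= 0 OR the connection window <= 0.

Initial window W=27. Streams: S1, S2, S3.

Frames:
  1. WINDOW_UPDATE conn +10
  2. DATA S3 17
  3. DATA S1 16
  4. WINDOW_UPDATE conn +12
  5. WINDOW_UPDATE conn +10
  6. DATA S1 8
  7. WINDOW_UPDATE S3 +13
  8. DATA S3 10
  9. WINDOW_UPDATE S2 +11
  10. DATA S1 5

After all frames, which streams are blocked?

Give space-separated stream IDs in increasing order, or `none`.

Op 1: conn=37 S1=27 S2=27 S3=27 blocked=[]
Op 2: conn=20 S1=27 S2=27 S3=10 blocked=[]
Op 3: conn=4 S1=11 S2=27 S3=10 blocked=[]
Op 4: conn=16 S1=11 S2=27 S3=10 blocked=[]
Op 5: conn=26 S1=11 S2=27 S3=10 blocked=[]
Op 6: conn=18 S1=3 S2=27 S3=10 blocked=[]
Op 7: conn=18 S1=3 S2=27 S3=23 blocked=[]
Op 8: conn=8 S1=3 S2=27 S3=13 blocked=[]
Op 9: conn=8 S1=3 S2=38 S3=13 blocked=[]
Op 10: conn=3 S1=-2 S2=38 S3=13 blocked=[1]

Answer: S1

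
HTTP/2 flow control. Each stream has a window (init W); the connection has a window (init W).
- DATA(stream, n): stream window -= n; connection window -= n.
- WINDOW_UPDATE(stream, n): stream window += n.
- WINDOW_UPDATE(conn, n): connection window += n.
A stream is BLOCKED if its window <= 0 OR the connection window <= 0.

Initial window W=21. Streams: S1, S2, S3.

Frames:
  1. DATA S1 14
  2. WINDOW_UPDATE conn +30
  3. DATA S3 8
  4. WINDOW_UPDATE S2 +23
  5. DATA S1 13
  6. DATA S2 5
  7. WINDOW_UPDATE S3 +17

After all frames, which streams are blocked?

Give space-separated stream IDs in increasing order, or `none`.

Answer: S1

Derivation:
Op 1: conn=7 S1=7 S2=21 S3=21 blocked=[]
Op 2: conn=37 S1=7 S2=21 S3=21 blocked=[]
Op 3: conn=29 S1=7 S2=21 S3=13 blocked=[]
Op 4: conn=29 S1=7 S2=44 S3=13 blocked=[]
Op 5: conn=16 S1=-6 S2=44 S3=13 blocked=[1]
Op 6: conn=11 S1=-6 S2=39 S3=13 blocked=[1]
Op 7: conn=11 S1=-6 S2=39 S3=30 blocked=[1]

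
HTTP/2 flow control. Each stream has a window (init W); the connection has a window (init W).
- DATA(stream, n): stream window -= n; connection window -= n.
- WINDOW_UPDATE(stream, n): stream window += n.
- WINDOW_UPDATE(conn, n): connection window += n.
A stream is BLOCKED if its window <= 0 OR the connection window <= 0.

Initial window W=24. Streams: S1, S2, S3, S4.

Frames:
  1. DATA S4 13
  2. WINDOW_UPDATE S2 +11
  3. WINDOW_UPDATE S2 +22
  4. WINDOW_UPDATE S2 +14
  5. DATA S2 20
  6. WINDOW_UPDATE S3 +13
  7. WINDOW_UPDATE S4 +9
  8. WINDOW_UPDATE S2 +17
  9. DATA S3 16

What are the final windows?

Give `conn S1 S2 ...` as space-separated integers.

Answer: -25 24 68 21 20

Derivation:
Op 1: conn=11 S1=24 S2=24 S3=24 S4=11 blocked=[]
Op 2: conn=11 S1=24 S2=35 S3=24 S4=11 blocked=[]
Op 3: conn=11 S1=24 S2=57 S3=24 S4=11 blocked=[]
Op 4: conn=11 S1=24 S2=71 S3=24 S4=11 blocked=[]
Op 5: conn=-9 S1=24 S2=51 S3=24 S4=11 blocked=[1, 2, 3, 4]
Op 6: conn=-9 S1=24 S2=51 S3=37 S4=11 blocked=[1, 2, 3, 4]
Op 7: conn=-9 S1=24 S2=51 S3=37 S4=20 blocked=[1, 2, 3, 4]
Op 8: conn=-9 S1=24 S2=68 S3=37 S4=20 blocked=[1, 2, 3, 4]
Op 9: conn=-25 S1=24 S2=68 S3=21 S4=20 blocked=[1, 2, 3, 4]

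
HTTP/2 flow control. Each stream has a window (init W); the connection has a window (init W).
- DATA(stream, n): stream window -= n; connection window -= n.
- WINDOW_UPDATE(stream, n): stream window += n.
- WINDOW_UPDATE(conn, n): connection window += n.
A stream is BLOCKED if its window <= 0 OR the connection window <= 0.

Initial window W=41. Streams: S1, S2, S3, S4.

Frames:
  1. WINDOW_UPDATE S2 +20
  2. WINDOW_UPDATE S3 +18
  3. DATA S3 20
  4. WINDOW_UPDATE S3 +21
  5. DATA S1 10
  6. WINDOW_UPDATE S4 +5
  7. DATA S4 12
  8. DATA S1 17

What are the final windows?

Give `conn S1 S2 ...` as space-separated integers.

Op 1: conn=41 S1=41 S2=61 S3=41 S4=41 blocked=[]
Op 2: conn=41 S1=41 S2=61 S3=59 S4=41 blocked=[]
Op 3: conn=21 S1=41 S2=61 S3=39 S4=41 blocked=[]
Op 4: conn=21 S1=41 S2=61 S3=60 S4=41 blocked=[]
Op 5: conn=11 S1=31 S2=61 S3=60 S4=41 blocked=[]
Op 6: conn=11 S1=31 S2=61 S3=60 S4=46 blocked=[]
Op 7: conn=-1 S1=31 S2=61 S3=60 S4=34 blocked=[1, 2, 3, 4]
Op 8: conn=-18 S1=14 S2=61 S3=60 S4=34 blocked=[1, 2, 3, 4]

Answer: -18 14 61 60 34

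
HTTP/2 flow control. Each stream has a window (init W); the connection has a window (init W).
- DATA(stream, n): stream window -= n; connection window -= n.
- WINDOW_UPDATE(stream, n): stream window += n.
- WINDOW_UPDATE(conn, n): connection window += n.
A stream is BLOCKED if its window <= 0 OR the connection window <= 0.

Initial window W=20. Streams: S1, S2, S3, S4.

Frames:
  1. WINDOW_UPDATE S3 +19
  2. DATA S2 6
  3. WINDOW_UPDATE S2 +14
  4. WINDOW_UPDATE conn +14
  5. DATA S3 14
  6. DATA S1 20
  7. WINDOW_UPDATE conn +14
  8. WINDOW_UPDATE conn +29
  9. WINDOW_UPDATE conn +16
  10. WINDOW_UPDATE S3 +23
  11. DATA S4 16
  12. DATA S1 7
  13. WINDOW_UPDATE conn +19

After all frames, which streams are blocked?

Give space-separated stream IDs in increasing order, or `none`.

Answer: S1

Derivation:
Op 1: conn=20 S1=20 S2=20 S3=39 S4=20 blocked=[]
Op 2: conn=14 S1=20 S2=14 S3=39 S4=20 blocked=[]
Op 3: conn=14 S1=20 S2=28 S3=39 S4=20 blocked=[]
Op 4: conn=28 S1=20 S2=28 S3=39 S4=20 blocked=[]
Op 5: conn=14 S1=20 S2=28 S3=25 S4=20 blocked=[]
Op 6: conn=-6 S1=0 S2=28 S3=25 S4=20 blocked=[1, 2, 3, 4]
Op 7: conn=8 S1=0 S2=28 S3=25 S4=20 blocked=[1]
Op 8: conn=37 S1=0 S2=28 S3=25 S4=20 blocked=[1]
Op 9: conn=53 S1=0 S2=28 S3=25 S4=20 blocked=[1]
Op 10: conn=53 S1=0 S2=28 S3=48 S4=20 blocked=[1]
Op 11: conn=37 S1=0 S2=28 S3=48 S4=4 blocked=[1]
Op 12: conn=30 S1=-7 S2=28 S3=48 S4=4 blocked=[1]
Op 13: conn=49 S1=-7 S2=28 S3=48 S4=4 blocked=[1]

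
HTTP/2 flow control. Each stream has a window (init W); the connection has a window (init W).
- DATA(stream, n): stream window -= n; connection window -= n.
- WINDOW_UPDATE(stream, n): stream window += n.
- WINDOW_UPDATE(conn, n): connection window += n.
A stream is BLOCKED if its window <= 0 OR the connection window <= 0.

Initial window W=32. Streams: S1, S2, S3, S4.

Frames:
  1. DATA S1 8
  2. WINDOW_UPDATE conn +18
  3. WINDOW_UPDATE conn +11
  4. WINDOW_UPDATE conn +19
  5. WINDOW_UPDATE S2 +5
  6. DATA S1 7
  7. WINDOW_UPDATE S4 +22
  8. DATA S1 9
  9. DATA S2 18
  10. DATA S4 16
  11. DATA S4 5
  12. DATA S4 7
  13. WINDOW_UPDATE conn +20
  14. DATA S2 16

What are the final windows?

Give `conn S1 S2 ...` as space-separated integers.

Op 1: conn=24 S1=24 S2=32 S3=32 S4=32 blocked=[]
Op 2: conn=42 S1=24 S2=32 S3=32 S4=32 blocked=[]
Op 3: conn=53 S1=24 S2=32 S3=32 S4=32 blocked=[]
Op 4: conn=72 S1=24 S2=32 S3=32 S4=32 blocked=[]
Op 5: conn=72 S1=24 S2=37 S3=32 S4=32 blocked=[]
Op 6: conn=65 S1=17 S2=37 S3=32 S4=32 blocked=[]
Op 7: conn=65 S1=17 S2=37 S3=32 S4=54 blocked=[]
Op 8: conn=56 S1=8 S2=37 S3=32 S4=54 blocked=[]
Op 9: conn=38 S1=8 S2=19 S3=32 S4=54 blocked=[]
Op 10: conn=22 S1=8 S2=19 S3=32 S4=38 blocked=[]
Op 11: conn=17 S1=8 S2=19 S3=32 S4=33 blocked=[]
Op 12: conn=10 S1=8 S2=19 S3=32 S4=26 blocked=[]
Op 13: conn=30 S1=8 S2=19 S3=32 S4=26 blocked=[]
Op 14: conn=14 S1=8 S2=3 S3=32 S4=26 blocked=[]

Answer: 14 8 3 32 26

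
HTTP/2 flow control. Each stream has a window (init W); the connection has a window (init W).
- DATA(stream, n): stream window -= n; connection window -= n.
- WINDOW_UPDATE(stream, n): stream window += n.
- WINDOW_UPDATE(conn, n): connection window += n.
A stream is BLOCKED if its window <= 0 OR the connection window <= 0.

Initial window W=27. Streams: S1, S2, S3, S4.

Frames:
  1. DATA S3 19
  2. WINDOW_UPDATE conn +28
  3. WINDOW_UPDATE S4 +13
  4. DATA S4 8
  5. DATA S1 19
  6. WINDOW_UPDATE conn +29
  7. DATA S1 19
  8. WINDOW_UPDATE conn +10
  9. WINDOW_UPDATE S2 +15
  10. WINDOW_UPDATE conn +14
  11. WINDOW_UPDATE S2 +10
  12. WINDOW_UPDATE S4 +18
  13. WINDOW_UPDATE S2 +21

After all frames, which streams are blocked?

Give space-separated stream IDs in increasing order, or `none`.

Op 1: conn=8 S1=27 S2=27 S3=8 S4=27 blocked=[]
Op 2: conn=36 S1=27 S2=27 S3=8 S4=27 blocked=[]
Op 3: conn=36 S1=27 S2=27 S3=8 S4=40 blocked=[]
Op 4: conn=28 S1=27 S2=27 S3=8 S4=32 blocked=[]
Op 5: conn=9 S1=8 S2=27 S3=8 S4=32 blocked=[]
Op 6: conn=38 S1=8 S2=27 S3=8 S4=32 blocked=[]
Op 7: conn=19 S1=-11 S2=27 S3=8 S4=32 blocked=[1]
Op 8: conn=29 S1=-11 S2=27 S3=8 S4=32 blocked=[1]
Op 9: conn=29 S1=-11 S2=42 S3=8 S4=32 blocked=[1]
Op 10: conn=43 S1=-11 S2=42 S3=8 S4=32 blocked=[1]
Op 11: conn=43 S1=-11 S2=52 S3=8 S4=32 blocked=[1]
Op 12: conn=43 S1=-11 S2=52 S3=8 S4=50 blocked=[1]
Op 13: conn=43 S1=-11 S2=73 S3=8 S4=50 blocked=[1]

Answer: S1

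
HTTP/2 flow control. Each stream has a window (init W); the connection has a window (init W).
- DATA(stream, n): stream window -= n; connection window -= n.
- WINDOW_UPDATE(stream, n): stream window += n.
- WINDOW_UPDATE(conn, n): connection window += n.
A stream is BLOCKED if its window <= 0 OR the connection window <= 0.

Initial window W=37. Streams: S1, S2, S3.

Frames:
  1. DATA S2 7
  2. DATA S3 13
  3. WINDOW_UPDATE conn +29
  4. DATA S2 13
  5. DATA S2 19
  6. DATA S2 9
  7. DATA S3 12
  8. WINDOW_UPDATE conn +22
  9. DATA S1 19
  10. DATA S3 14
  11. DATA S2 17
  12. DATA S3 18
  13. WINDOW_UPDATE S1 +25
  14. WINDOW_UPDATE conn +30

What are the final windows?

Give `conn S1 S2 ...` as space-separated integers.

Answer: -23 43 -28 -20

Derivation:
Op 1: conn=30 S1=37 S2=30 S3=37 blocked=[]
Op 2: conn=17 S1=37 S2=30 S3=24 blocked=[]
Op 3: conn=46 S1=37 S2=30 S3=24 blocked=[]
Op 4: conn=33 S1=37 S2=17 S3=24 blocked=[]
Op 5: conn=14 S1=37 S2=-2 S3=24 blocked=[2]
Op 6: conn=5 S1=37 S2=-11 S3=24 blocked=[2]
Op 7: conn=-7 S1=37 S2=-11 S3=12 blocked=[1, 2, 3]
Op 8: conn=15 S1=37 S2=-11 S3=12 blocked=[2]
Op 9: conn=-4 S1=18 S2=-11 S3=12 blocked=[1, 2, 3]
Op 10: conn=-18 S1=18 S2=-11 S3=-2 blocked=[1, 2, 3]
Op 11: conn=-35 S1=18 S2=-28 S3=-2 blocked=[1, 2, 3]
Op 12: conn=-53 S1=18 S2=-28 S3=-20 blocked=[1, 2, 3]
Op 13: conn=-53 S1=43 S2=-28 S3=-20 blocked=[1, 2, 3]
Op 14: conn=-23 S1=43 S2=-28 S3=-20 blocked=[1, 2, 3]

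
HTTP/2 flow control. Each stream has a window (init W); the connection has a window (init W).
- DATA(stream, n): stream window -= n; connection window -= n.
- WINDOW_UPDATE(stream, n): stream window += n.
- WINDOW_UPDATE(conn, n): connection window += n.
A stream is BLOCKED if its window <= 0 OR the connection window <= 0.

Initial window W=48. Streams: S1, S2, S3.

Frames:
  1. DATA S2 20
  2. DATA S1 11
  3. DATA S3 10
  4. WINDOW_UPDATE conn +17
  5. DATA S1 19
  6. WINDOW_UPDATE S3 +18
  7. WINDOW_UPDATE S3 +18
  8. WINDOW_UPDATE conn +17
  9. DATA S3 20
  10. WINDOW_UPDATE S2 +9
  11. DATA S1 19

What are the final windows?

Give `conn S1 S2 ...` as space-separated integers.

Op 1: conn=28 S1=48 S2=28 S3=48 blocked=[]
Op 2: conn=17 S1=37 S2=28 S3=48 blocked=[]
Op 3: conn=7 S1=37 S2=28 S3=38 blocked=[]
Op 4: conn=24 S1=37 S2=28 S3=38 blocked=[]
Op 5: conn=5 S1=18 S2=28 S3=38 blocked=[]
Op 6: conn=5 S1=18 S2=28 S3=56 blocked=[]
Op 7: conn=5 S1=18 S2=28 S3=74 blocked=[]
Op 8: conn=22 S1=18 S2=28 S3=74 blocked=[]
Op 9: conn=2 S1=18 S2=28 S3=54 blocked=[]
Op 10: conn=2 S1=18 S2=37 S3=54 blocked=[]
Op 11: conn=-17 S1=-1 S2=37 S3=54 blocked=[1, 2, 3]

Answer: -17 -1 37 54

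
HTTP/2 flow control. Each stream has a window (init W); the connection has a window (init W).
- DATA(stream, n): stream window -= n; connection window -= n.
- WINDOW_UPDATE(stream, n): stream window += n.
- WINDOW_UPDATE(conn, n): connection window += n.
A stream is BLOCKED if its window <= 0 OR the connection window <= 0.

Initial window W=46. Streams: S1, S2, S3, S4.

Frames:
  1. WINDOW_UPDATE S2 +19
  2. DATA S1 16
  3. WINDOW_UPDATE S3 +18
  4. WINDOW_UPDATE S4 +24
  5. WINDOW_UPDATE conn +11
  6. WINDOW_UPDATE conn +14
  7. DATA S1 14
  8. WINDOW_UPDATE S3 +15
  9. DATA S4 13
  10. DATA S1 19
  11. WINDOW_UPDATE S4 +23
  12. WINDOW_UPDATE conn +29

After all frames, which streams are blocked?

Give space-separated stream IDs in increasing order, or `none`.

Op 1: conn=46 S1=46 S2=65 S3=46 S4=46 blocked=[]
Op 2: conn=30 S1=30 S2=65 S3=46 S4=46 blocked=[]
Op 3: conn=30 S1=30 S2=65 S3=64 S4=46 blocked=[]
Op 4: conn=30 S1=30 S2=65 S3=64 S4=70 blocked=[]
Op 5: conn=41 S1=30 S2=65 S3=64 S4=70 blocked=[]
Op 6: conn=55 S1=30 S2=65 S3=64 S4=70 blocked=[]
Op 7: conn=41 S1=16 S2=65 S3=64 S4=70 blocked=[]
Op 8: conn=41 S1=16 S2=65 S3=79 S4=70 blocked=[]
Op 9: conn=28 S1=16 S2=65 S3=79 S4=57 blocked=[]
Op 10: conn=9 S1=-3 S2=65 S3=79 S4=57 blocked=[1]
Op 11: conn=9 S1=-3 S2=65 S3=79 S4=80 blocked=[1]
Op 12: conn=38 S1=-3 S2=65 S3=79 S4=80 blocked=[1]

Answer: S1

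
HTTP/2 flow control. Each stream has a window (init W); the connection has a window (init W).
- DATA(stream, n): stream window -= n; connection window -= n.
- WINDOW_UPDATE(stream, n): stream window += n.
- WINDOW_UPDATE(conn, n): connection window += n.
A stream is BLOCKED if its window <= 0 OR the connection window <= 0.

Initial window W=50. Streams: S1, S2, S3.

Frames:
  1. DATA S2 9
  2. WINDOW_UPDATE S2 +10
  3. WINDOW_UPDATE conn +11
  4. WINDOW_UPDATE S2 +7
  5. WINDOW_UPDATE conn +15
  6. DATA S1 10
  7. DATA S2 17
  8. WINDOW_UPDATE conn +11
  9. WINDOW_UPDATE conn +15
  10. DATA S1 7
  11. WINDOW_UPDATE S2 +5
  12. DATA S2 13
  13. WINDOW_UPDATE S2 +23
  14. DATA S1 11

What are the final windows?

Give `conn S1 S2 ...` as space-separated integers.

Answer: 35 22 56 50

Derivation:
Op 1: conn=41 S1=50 S2=41 S3=50 blocked=[]
Op 2: conn=41 S1=50 S2=51 S3=50 blocked=[]
Op 3: conn=52 S1=50 S2=51 S3=50 blocked=[]
Op 4: conn=52 S1=50 S2=58 S3=50 blocked=[]
Op 5: conn=67 S1=50 S2=58 S3=50 blocked=[]
Op 6: conn=57 S1=40 S2=58 S3=50 blocked=[]
Op 7: conn=40 S1=40 S2=41 S3=50 blocked=[]
Op 8: conn=51 S1=40 S2=41 S3=50 blocked=[]
Op 9: conn=66 S1=40 S2=41 S3=50 blocked=[]
Op 10: conn=59 S1=33 S2=41 S3=50 blocked=[]
Op 11: conn=59 S1=33 S2=46 S3=50 blocked=[]
Op 12: conn=46 S1=33 S2=33 S3=50 blocked=[]
Op 13: conn=46 S1=33 S2=56 S3=50 blocked=[]
Op 14: conn=35 S1=22 S2=56 S3=50 blocked=[]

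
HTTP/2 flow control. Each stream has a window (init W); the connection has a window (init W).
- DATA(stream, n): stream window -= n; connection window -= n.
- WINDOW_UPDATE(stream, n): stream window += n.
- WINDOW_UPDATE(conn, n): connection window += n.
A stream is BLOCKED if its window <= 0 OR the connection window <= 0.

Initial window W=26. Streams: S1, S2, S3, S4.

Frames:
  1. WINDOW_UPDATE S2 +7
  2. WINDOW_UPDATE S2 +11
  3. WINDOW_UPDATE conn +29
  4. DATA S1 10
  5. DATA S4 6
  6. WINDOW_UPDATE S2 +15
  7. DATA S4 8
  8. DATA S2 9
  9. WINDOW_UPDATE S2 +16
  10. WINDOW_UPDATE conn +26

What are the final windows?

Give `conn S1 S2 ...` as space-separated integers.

Op 1: conn=26 S1=26 S2=33 S3=26 S4=26 blocked=[]
Op 2: conn=26 S1=26 S2=44 S3=26 S4=26 blocked=[]
Op 3: conn=55 S1=26 S2=44 S3=26 S4=26 blocked=[]
Op 4: conn=45 S1=16 S2=44 S3=26 S4=26 blocked=[]
Op 5: conn=39 S1=16 S2=44 S3=26 S4=20 blocked=[]
Op 6: conn=39 S1=16 S2=59 S3=26 S4=20 blocked=[]
Op 7: conn=31 S1=16 S2=59 S3=26 S4=12 blocked=[]
Op 8: conn=22 S1=16 S2=50 S3=26 S4=12 blocked=[]
Op 9: conn=22 S1=16 S2=66 S3=26 S4=12 blocked=[]
Op 10: conn=48 S1=16 S2=66 S3=26 S4=12 blocked=[]

Answer: 48 16 66 26 12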